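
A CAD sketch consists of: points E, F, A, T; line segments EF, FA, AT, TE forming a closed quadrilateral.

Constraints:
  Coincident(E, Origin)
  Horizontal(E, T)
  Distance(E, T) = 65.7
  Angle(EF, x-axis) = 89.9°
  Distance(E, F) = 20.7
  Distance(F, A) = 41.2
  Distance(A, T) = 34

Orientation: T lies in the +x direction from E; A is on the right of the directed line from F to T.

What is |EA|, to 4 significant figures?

32.51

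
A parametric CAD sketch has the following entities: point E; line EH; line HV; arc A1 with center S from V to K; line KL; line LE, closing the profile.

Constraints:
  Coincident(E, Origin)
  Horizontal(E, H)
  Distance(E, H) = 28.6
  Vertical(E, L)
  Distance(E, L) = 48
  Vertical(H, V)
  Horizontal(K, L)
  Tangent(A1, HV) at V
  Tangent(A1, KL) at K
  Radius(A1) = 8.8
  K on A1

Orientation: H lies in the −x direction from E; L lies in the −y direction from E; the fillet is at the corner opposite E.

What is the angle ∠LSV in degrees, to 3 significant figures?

156°

E is at the origin; E and H share the same y with |EH| = 28.6 and H on the −x side, so H = (-28.6, 0.00). EL is vertical with |EL| = 48.0 and L on the −y side, so L = (0.00, -48.0). The virtual corner opposite E is at (-28.6, -48.0). Since A1 is tangent to HV there, SV ⟂ HV and A1 meets KL tangentially, so SK is at right angles to KL, with radius 8.8, so the center S sits 8.8 in from both sides at S = (-19.8, -39.2). That places the tangent points at V = (-28.6, -39.2) on HV and K = (-19.8, -48.0) on KL. Then cos ∠LSV = SL·SV / (|SL||SV|), giving 156°.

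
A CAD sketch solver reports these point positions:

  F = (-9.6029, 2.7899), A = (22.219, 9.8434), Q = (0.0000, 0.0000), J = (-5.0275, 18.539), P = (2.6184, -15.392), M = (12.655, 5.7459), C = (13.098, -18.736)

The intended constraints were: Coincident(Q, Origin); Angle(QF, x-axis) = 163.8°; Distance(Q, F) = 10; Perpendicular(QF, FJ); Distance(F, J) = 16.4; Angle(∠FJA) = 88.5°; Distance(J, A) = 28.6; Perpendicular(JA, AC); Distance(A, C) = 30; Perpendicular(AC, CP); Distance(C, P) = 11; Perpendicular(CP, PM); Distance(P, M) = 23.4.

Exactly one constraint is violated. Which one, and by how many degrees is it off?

Perpendicular(CP, PM) — off by 7.70°.

Q = (0.00, 0.00) ✓; QF at 163.8° ✓; |QF| = 10.00 ✓; ∠(QF, FJ) = 90.00° ✓; |FJ| = 16.40 ✓; ∠FJA = 88.50° ✓; |JA| = 28.60 ✓; ∠(JA, AC) = 90.00° ✓; |AC| = 30.00 ✓; ∠(AC, CP) = 90.00° ✓; |CP| = 11.00 ✓; ∠(CP, PM) = 97.70° ✗; |PM| = 23.40 ✓.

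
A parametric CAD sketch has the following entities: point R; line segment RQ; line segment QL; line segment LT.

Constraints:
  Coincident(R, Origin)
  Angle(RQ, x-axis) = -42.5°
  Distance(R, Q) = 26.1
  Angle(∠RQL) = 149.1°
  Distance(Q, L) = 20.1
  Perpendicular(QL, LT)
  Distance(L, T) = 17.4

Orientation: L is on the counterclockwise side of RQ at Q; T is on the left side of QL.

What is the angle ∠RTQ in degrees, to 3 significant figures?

35.5°

R is at the origin; RQ runs at -42.5° with length 26.1, so Q = 26.1·(cos -42.5°, sin -42.5°) = (19.2, -17.6). ∠RQL = 149.1°, so QL runs at -42.5° + (180° − 149.1°) = -11.6° from the x-axis; with |QL| = 20.1, L = Q + 20.1·(cos -11.6°, sin -11.6°) = (38.9, -21.7). QL is perpendicular to LT; with |LT| = 17.4 on the left of QL, T = L + 17.4·(0.201, 0.980) = (42.4, -4.63). Then cos ∠RTQ = TR·TQ / (|TR||TQ|), giving 35.5°.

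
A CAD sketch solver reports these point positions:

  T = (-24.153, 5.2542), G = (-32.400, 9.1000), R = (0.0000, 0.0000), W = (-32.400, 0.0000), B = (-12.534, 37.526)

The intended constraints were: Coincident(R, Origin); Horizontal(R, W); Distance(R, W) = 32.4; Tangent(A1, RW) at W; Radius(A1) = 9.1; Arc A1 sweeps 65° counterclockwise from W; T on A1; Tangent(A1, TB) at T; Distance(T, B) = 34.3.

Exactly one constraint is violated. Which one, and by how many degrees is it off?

Tangent(A1, TB) at T — off by 5.20°.

R = (0.00, 0.00) ✓; R.y = 0.00, W.y = 0.00 ✓; |RW| = 32.40 ✓; ∠(GW, WR) = 90.00° ✓; |GW| = 9.100 ✓; bearing(G→T) − bearing(G→W) = 65.00° ✓; |GT| = 9.100 ✓; ∠(GT, TB) = 84.80° ✗; |TB| = 34.30 ✓.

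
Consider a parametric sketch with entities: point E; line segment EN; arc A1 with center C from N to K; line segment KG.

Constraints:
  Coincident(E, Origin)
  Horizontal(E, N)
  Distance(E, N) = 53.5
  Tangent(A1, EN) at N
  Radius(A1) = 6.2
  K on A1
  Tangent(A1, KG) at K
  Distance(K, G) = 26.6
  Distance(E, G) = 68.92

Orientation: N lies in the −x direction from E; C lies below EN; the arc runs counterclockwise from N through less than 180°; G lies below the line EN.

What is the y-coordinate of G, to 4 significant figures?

-32.53

Checks: |CK| = 6.200 ✓; ∠(CK, KG) = 90.00° ✓; |KG| = 26.60 ✓; |EG| = 68.92 ✓.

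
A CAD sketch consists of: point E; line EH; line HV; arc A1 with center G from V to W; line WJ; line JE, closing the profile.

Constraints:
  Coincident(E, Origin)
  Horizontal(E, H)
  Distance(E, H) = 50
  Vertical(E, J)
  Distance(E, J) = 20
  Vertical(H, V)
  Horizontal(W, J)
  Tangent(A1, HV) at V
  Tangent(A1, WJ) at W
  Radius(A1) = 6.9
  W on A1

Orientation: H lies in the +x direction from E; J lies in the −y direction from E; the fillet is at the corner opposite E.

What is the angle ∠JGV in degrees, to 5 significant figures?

170.90°

E is at the origin; E and H share the same y with |EH| = 50.0 and H on the +x side, so H = (50.000, 0.0000). EJ is vertical with |EJ| = 20.0 and J on the −y side, so J = (0.0000, -20.000). The virtual corner opposite E is at (50.000, -20.000). Tangency of A1 to HV means the radius GV is perpendicular to HV and since A1 is tangent to WJ there, GW ⟂ WJ, with radius 6.9, so the center G sits 6.9 in from both sides at G = (43.100, -13.100). That places the tangent points at V = (50.000, -13.100) on HV and W = (43.100, -20.000) on WJ. Then cos ∠JGV = GJ·GV / (|GJ||GV|), giving 170.90°.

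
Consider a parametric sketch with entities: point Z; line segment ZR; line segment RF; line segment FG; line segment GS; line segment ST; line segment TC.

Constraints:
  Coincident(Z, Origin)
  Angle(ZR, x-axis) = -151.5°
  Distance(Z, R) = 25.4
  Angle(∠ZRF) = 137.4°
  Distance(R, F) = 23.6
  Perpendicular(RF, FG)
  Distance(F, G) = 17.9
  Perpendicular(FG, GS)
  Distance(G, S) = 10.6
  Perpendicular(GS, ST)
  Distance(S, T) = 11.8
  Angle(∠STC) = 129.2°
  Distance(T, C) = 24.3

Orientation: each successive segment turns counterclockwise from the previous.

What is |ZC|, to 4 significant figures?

57.03

Z is at the origin; ZR runs at -151.5° with length 25.4, so R = (-22.32, -12.12). ∠ZRF = 137.4° gives RF at -108.9° from the x-axis; with |RF| = 23.6, F = (-29.97, -34.45). RF is perpendicular to FG, so FG runs at -18.90°; with |FG| = 17.9, G = (-13.03, -40.25). FG ⟂ GS, so GS runs at 71.10°; with |GS| = 10.6, S = (-9.598, -30.22). The perpendicularity gives ST at right angles to GS, so ST runs at 161.1°; with |ST| = 11.8, T = (-20.76, -26.39). ∠STC = 129.2° gives TC at -148.1° from the x-axis; with |TC| = 24.3, C = (-41.39, -39.24). Then |ZC| = |C − Z| = 57.03.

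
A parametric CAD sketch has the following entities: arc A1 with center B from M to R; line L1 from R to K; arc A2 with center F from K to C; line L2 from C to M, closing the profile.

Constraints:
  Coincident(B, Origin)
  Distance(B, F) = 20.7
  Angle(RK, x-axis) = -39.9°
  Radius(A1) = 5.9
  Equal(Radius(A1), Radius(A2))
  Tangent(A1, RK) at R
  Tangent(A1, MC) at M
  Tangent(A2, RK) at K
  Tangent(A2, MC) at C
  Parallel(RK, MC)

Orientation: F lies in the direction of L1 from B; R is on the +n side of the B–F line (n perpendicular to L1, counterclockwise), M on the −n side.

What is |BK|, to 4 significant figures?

21.52

The slot axis is L1's direction at -39.9°, so u = (cos -39.9°, sin -39.9°) = (0.7672, -0.6414) and n = (−sin -39.9°, cos -39.9°) = (0.6414, 0.7672). B is at the origin and F lies 20.7 along u from B, so F = 20.7·u = (15.88, -13.28). Tangency of A1 to both parallel lines with radius 5.9 puts R and M at B ± 5.9·n: R = (3.785, 4.526), M = (-3.785, -4.526). Equal radii place K and C the same way about F: K = F + 5.9·n = (19.66, -8.752), C = F − 5.9·n = (12.10, -17.80). Then |BK| = |K − B| = 21.52.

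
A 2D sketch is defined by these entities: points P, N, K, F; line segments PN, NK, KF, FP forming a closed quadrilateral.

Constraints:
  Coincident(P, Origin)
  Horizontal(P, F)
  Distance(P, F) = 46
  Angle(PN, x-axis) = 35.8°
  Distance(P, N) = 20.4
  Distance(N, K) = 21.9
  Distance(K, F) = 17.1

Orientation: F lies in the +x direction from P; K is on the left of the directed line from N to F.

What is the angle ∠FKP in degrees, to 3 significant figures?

95.4°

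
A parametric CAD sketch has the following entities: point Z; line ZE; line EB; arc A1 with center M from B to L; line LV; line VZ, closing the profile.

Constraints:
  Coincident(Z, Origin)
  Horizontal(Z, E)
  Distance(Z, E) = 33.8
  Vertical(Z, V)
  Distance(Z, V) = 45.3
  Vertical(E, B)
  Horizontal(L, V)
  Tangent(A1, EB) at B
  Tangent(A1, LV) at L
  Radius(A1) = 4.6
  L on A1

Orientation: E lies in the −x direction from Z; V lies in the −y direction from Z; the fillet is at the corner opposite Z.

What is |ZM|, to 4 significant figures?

50.09

Z is at the origin; ZE is horizontal with |ZE| = 33.8 and E on the −x side, so E = (-33.80, 0.000). Z and V share the same x with |ZV| = 45.3 and V on the −y side, so V = (0.000, -45.30). The virtual corner opposite Z is at (-33.80, -45.30). Since A1 is tangent to EB there, MB ⟂ EB and since A1 is tangent to LV there, ML ⟂ LV, with radius 4.6, so the center M sits 4.6 in from both sides at M = (-29.20, -40.70). Then |ZM| = |M − Z| = 50.09.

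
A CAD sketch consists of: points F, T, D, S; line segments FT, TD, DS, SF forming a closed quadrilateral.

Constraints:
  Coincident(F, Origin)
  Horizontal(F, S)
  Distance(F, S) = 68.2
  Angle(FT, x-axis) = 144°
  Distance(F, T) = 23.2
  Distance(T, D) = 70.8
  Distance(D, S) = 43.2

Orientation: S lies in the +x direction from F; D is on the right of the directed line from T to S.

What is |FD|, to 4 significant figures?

47.62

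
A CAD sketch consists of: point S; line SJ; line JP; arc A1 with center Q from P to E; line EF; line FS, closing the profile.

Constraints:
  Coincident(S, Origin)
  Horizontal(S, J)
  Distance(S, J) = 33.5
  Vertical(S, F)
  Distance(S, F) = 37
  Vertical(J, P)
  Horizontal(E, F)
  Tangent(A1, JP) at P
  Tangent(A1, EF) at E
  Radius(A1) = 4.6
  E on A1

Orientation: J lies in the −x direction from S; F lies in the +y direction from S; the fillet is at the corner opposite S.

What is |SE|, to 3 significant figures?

46.9

The virtual corner opposite S is at (-33.5, 37.0). A1 meets JP tangentially, so QP is at right angles to JP and since A1 is tangent to EF there, QE ⟂ EF, with radius 4.6, so the center Q sits 4.6 in from both sides at Q = (-28.9, 32.4). That places the tangent points at P = (-33.5, 32.4) on JP and E = (-28.9, 37.0) on EF. Then |SE| = |E − S| = 46.9.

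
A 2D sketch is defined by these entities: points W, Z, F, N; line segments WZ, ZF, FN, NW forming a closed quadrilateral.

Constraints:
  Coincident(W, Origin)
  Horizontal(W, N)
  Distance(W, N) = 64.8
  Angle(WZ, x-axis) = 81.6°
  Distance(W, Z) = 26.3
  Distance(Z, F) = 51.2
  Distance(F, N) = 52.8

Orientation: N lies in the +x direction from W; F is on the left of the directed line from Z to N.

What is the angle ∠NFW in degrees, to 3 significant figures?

61.7°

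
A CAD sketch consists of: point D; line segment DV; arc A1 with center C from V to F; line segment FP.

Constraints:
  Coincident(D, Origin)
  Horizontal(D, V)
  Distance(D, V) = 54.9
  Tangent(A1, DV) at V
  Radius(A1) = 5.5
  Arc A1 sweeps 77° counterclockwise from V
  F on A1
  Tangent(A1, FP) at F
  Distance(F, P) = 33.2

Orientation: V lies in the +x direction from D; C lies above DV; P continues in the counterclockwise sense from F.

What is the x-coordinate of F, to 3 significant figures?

60.3

D is at the origin; DV is horizontal with |DV| = 54.9 and V on the +x side, so V = (54.9, 0.00). A1 meets DV tangentially, so CV is at right angles to DV, so C = V + (0, 5.5) = (54.9, 5.50). On A1, V sits at bearing -90° from C; a 77° counterclockwise sweep puts F at bearing -13°, so F = C + 5.5·(cos -13°, sin -13°) = (60.3, 4.26). So F.x = 60.3.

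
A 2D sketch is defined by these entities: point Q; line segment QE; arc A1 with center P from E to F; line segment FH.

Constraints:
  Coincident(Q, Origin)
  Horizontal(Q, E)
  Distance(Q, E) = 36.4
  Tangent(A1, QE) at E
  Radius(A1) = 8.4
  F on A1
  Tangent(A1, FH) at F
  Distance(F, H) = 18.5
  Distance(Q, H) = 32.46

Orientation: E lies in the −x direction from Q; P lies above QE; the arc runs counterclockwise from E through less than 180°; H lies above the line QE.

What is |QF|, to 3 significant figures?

29.0

Q is at the origin; Q and E share the same y with |QE| = 36.4 and E on the −x side, so E = (-36.4, 0.00). A1 meets QE tangentially, so PE is at right angles to QE, so P = E + (0, 8.4) = (-36.4, 8.40). Since PF ⟂ FH (tangency), |PH| = √(8.4² + 18.5²) = 20.3 regardless of where F sits on A1. So H lies on both circle(Q, 32.46) and circle(P, 20.3); the above-QE intersection is H = (-22.6, 23.3). F is the foot of the tangent from H: F = (-28.4, 5.75).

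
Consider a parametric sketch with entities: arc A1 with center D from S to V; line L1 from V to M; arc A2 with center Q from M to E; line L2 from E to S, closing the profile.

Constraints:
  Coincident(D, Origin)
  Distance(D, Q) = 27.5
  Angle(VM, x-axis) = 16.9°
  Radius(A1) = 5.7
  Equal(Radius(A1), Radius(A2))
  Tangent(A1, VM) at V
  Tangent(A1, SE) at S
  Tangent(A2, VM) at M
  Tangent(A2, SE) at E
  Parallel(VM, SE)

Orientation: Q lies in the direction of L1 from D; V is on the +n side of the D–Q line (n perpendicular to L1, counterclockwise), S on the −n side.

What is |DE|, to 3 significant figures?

28.1

Tangency of A1 to both parallel lines with radius 5.7 puts V and S at D ± 5.7·n: V = (-1.66, 5.45), S = (1.66, -5.45). Equal radii place M and E the same way about Q: M = Q + 5.7·n = (24.7, 13.4), E = Q − 5.7·n = (28.0, 2.54). Then |DE| = |E − D| = 28.1.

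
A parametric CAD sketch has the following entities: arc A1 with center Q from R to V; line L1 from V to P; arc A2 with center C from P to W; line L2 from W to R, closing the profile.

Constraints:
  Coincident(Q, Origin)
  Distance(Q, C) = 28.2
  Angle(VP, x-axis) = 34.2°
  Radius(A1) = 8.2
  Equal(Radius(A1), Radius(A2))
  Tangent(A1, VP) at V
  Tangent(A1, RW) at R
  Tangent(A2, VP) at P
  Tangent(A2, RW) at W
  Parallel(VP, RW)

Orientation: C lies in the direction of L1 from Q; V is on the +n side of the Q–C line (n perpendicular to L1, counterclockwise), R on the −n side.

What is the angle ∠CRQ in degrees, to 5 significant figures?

73.787°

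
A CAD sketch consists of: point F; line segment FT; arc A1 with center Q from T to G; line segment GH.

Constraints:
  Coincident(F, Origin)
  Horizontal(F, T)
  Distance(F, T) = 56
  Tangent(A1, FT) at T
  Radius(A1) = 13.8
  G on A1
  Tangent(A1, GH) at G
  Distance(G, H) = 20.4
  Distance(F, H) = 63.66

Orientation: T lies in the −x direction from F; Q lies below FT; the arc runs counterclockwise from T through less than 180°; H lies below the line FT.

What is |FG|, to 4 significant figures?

69.80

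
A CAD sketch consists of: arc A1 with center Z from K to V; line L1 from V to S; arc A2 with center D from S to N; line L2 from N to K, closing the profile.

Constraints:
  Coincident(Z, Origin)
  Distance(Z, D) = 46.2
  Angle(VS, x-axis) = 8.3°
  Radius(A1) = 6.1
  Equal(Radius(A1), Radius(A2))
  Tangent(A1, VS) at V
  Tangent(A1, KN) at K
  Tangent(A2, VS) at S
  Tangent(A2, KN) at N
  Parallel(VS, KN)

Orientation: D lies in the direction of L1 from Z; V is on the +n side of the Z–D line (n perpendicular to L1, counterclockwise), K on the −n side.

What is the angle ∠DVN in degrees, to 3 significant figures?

7.27°

The slot axis is L1's direction at 8.3°, so u = (cos 8.3°, sin 8.3°) = (0.990, 0.144) and n = (−sin 8.3°, cos 8.3°) = (-0.144, 0.990). Z is at the origin and D lies 46.2 along u from Z, so D = 46.2·u = (45.7, 6.67). Tangency of A1 to both parallel lines with radius 6.1 puts V and K at Z ± 6.1·n: V = (-0.881, 6.04), K = (0.881, -6.04). Equal radii place S and N the same way about D: S = D + 6.1·n = (44.8, 12.7), N = D − 6.1·n = (46.6, 0.633). Then cos ∠DVN = VD·VN / (|VD||VN|), giving 7.27°.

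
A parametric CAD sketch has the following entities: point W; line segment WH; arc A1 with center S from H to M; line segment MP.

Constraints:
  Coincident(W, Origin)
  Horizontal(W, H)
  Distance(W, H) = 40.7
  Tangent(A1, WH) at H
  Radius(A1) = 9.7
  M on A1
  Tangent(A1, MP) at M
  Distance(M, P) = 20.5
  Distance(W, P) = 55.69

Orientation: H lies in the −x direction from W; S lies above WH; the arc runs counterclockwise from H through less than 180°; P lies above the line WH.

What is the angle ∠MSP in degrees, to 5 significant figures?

64.678°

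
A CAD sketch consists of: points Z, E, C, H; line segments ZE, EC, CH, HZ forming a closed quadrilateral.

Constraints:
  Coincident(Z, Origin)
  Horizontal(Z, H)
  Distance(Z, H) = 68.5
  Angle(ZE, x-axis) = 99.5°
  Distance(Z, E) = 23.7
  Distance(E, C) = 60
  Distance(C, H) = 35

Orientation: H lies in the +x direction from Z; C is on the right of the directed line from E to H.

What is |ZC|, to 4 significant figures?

43.14

Z is at the origin; ZH is horizontal with |ZH| = 68.5 and H in +x, so H = (68.5, 0). ZE runs at 99.5° with |ZE| = 23.7, so E = (-3.912, 23.37). C is determined by |EC| = 60.0 and |CH| = 35.0 together: it lies at the intersection of circle(E, 60.0) and circle(H, 35.0). With |EH| = 76.09, the foot of the radical line on EH is 53.65 from E and the perpendicular offset is √(60.0² − 53.65²) = 26.86. Taking the right-of-EH solution: C = (38.89, -18.67).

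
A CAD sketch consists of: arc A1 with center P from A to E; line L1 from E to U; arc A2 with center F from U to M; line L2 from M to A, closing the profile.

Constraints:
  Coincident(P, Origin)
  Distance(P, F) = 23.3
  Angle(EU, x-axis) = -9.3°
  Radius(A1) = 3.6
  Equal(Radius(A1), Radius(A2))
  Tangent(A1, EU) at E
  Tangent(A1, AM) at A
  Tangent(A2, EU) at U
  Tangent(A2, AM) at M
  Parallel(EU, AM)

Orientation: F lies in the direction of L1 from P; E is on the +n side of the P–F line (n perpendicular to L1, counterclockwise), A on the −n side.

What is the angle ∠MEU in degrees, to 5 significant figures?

17.172°

Tangency of A1 to both parallel lines with radius 3.6 puts E and A at P ± 3.6·n: E = (0.58177, 3.5527), A = (-0.58177, -3.5527). Equal radii place U and M the same way about F: U = F + 3.6·n = (23.576, -0.21269), M = F − 3.6·n = (22.412, -7.3180). Then cos ∠MEU = EM·EU / (|EM||EU|), giving 17.172°.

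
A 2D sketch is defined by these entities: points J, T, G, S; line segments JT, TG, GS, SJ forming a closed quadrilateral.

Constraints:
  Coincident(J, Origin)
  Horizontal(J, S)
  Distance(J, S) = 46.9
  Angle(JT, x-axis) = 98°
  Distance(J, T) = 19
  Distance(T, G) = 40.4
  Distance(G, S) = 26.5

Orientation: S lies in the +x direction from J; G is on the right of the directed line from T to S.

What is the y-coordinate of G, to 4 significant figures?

-12.12

Checks: |TG| = 40.40 ✓; |GS| = 26.50 ✓.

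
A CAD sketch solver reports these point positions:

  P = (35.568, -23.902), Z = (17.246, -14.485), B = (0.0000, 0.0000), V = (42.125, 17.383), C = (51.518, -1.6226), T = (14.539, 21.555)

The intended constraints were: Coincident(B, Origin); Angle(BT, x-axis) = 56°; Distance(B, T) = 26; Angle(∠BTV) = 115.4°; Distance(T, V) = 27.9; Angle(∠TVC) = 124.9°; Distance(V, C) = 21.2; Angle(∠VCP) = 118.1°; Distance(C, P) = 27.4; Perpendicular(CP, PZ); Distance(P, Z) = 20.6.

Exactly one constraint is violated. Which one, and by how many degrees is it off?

Perpendicular(CP, PZ) — off by 8.40°.

B = (0.00, 0.00) ✓; BT at 56.00° ✓; |BT| = 26.00 ✓; ∠BTV = 115.4° ✓; |TV| = 27.90 ✓; ∠TVC = 124.9° ✓; |VC| = 21.20 ✓; ∠VCP = 118.1° ✓; |CP| = 27.40 ✓; ∠(CP, PZ) = 81.60° ✗; |PZ| = 20.60 ✓.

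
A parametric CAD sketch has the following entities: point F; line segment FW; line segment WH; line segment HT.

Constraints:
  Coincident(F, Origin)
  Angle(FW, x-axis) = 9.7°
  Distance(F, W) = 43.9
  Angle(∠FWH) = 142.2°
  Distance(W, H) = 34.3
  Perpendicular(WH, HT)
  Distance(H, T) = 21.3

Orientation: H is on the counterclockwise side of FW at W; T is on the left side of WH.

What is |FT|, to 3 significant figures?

69.2

F is at the origin; FW runs at 9.7° with length 43.9, so W = 43.9·(cos 9.7°, sin 9.7°) = (43.3, 7.40). ∠FWH = 142.2°, so WH runs at 9.7° + (180° − 142.2°) = 47.5° from the x-axis; with |WH| = 34.3, H = W + 34.3·(cos 47.5°, sin 47.5°) = (66.4, 32.7). WH ⟂ HT; with |HT| = 21.3 on the left of WH, T = H + 21.3·(-0.737, 0.676) = (50.7, 47.1). Then |FT| = |T − F| = 69.2.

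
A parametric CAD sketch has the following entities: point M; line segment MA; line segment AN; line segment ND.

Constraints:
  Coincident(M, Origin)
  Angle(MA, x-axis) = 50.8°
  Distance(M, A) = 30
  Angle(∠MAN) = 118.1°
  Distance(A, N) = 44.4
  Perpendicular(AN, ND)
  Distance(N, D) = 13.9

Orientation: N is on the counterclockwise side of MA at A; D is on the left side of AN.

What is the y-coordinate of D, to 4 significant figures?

58.84

∠MAN = 118.1°, so AN runs at 50.8° + (180° − 118.1°) = 112.7° from the x-axis; with |AN| = 44.4, N = A + 44.4·(cos 112.7°, sin 112.7°) = (1.827, 64.21). AN is perpendicular to ND; with |ND| = 13.9 on the left of AN, D = N + 13.9·(-0.9225, -0.3859) = (-11.00, 58.84). So D.y = 58.84.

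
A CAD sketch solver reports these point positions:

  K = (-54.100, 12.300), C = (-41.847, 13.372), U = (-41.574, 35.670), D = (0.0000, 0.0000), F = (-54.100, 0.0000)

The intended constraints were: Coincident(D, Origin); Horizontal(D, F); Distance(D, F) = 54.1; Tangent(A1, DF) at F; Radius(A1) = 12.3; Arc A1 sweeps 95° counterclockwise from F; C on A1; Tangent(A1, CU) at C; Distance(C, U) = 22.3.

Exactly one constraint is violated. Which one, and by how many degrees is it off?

Tangent(A1, CU) at C — off by 5.70°.

D = (0.00, 0.00) ✓; D.y = 0.00, F.y = 0.00 ✓; |DF| = 54.10 ✓; ∠(KF, FD) = 90.00° ✓; |KF| = 12.30 ✓; bearing(K→C) − bearing(K→F) = 95.00° ✓; |KC| = 12.30 ✓; ∠(KC, CU) = 95.70° ✗; |CU| = 22.30 ✓.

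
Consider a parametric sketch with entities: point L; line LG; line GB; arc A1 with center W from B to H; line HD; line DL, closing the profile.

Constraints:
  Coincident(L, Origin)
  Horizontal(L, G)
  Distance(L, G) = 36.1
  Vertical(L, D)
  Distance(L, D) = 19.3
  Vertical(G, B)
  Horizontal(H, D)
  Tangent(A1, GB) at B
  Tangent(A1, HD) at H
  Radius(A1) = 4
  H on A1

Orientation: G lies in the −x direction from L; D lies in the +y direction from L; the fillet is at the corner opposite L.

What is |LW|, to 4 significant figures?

35.56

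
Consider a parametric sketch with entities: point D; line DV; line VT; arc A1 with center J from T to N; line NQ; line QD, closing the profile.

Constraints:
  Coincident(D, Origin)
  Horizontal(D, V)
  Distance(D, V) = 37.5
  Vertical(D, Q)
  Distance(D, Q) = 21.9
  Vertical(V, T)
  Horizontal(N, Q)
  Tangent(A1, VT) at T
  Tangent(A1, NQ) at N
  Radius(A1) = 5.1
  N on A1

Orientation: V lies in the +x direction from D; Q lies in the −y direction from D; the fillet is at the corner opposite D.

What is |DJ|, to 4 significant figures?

36.50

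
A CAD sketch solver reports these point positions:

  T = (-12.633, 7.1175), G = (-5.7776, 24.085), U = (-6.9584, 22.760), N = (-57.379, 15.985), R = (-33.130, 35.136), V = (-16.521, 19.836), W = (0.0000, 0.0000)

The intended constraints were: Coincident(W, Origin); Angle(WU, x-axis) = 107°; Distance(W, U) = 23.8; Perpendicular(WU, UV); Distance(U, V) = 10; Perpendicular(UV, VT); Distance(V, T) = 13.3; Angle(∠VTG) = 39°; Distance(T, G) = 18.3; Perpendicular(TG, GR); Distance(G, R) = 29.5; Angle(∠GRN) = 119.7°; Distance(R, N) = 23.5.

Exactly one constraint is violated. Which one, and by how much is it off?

Distance(R, N) = 23.5 — off by 7.40.

W = (0.00, 0.00) ✓; WU at 107.0° ✓; |WU| = 23.80 ✓; ∠(WU, UV) = 90.00° ✓; |UV| = 10.00 ✓; ∠(UV, VT) = 90.00° ✓; |VT| = 13.30 ✓; ∠VTG = 39.00° ✓; |TG| = 18.30 ✓; ∠(TG, GR) = 90.00° ✓; |GR| = 29.50 ✓; ∠GRN = 119.7° ✓; |RN| = 30.90 ✗.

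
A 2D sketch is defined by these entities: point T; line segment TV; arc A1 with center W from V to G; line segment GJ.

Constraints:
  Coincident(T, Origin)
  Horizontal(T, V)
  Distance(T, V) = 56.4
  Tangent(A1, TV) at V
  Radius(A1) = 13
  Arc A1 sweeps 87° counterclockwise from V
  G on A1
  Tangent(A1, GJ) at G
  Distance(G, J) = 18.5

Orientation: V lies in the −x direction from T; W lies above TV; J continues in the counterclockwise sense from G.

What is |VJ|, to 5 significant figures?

33.807

T is at the origin; T and V share the same y with |TV| = 56.4 and V on the −x side, so V = (-56.400, 0.0000). A1 meets TV tangentially, so WV is at right angles to TV, so W = V + (0, 13) = (-56.400, 13.000). On A1, V sits at bearing -90° from W; an 87° counterclockwise sweep puts G at bearing -3°, so G = W + 13.0·(cos -3°, sin -3°) = (-43.418, 12.320). Tangency of A1 to GJ means the radius WG is perpendicular to GJ, so GJ runs along (−sin -3°, cos -3°); with |GJ| = 18.5, J = (-42.450, 30.794). Then |VJ| = |J − V| = 33.807.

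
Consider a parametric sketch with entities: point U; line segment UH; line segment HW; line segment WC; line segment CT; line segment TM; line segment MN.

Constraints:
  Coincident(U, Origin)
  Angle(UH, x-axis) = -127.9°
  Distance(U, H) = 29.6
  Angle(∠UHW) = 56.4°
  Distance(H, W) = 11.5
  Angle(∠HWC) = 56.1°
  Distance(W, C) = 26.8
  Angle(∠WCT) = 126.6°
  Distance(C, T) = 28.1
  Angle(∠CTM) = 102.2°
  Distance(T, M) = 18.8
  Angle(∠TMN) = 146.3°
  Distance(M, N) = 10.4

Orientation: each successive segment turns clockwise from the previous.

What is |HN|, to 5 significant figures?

33.297

∠CTM = 102.2° gives TM at -146.60° from the x-axis; with |TM| = 18.8, M = (-1.5276, -56.115). ∠TMN = 146.3° gives MN at 179.70° from the x-axis; with |MN| = 10.4, N = (-11.927, -56.061). Then |HN| = |N − H| = 33.297.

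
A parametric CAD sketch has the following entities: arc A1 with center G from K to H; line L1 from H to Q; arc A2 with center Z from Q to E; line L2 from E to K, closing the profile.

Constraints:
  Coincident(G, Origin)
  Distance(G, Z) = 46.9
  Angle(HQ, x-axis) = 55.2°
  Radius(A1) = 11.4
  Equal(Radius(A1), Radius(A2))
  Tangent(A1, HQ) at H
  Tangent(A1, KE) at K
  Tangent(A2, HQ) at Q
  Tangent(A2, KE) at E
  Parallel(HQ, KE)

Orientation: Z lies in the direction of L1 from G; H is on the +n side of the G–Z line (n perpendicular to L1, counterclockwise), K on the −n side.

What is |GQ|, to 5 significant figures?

48.266

The slot axis is L1's direction at 55.2°, so u = (cos 55.2°, sin 55.2°) = (0.57071, 0.82115) and n = (−sin 55.2°, cos 55.2°) = (-0.82115, 0.57071). G is at the origin and Z lies 46.9 along u from G, so Z = 46.9·u = (26.766, 38.512). Tangency of A1 to both parallel lines with radius 11.4 puts H and K at G ± 11.4·n: H = (-9.3611, 6.5061), K = (9.3611, -6.5061). Equal radii place Q and E the same way about Z: Q = Z + 11.4·n = (17.405, 45.018), E = Z − 11.4·n = (36.128, 32.006). Then |GQ| = |Q − G| = 48.266.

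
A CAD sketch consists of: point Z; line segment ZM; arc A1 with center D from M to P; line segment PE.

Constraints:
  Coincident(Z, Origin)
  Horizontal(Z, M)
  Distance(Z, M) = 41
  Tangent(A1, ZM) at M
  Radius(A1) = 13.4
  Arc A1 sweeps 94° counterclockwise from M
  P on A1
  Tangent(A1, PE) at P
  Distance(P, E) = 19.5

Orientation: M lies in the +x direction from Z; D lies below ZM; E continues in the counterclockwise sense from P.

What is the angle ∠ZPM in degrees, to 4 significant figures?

105.6°

Z is at the origin; Z and M share the same y with |ZM| = 41.0 and M on the +x side, so M = (41.00, 0.000). Tangency of A1 to ZM means the radius DM is perpendicular to ZM, so D = M + (0, -13.4) = (41.00, -13.40). On A1, M sits at bearing 90° from D; a 94° counterclockwise sweep puts P at bearing 184°, so P = D + 13.4·(cos 184°, sin 184°) = (27.63, -14.33). Then cos ∠ZPM = PZ·PM / (|PZ||PM|), giving 105.6°.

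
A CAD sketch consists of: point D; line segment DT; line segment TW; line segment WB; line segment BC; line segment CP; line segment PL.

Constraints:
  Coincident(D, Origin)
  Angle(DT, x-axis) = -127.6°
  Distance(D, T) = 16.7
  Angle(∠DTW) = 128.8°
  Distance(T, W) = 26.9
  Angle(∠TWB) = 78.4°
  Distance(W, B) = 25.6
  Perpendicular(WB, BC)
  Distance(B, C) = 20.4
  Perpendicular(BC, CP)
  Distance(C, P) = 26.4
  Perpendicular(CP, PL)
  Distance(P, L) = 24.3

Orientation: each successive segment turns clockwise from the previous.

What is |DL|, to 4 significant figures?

43.35

D is at the origin; DT runs at -127.6° with length 16.7, so T = (-10.19, -13.23). ∠DTW = 128.8° gives TW at -178.8° from the x-axis; with |TW| = 26.9, W = (-37.08, -13.79). ∠TWB = 78.4° gives WB at 79.60° from the x-axis; with |WB| = 25.6, B = (-32.46, 11.38). WB ⟂ BC, so BC runs at -10.40°; with |BC| = 20.4, C = (-12.40, 7.702). BC is perpendicular to CP, so CP runs at -100.4°; with |CP| = 26.4, P = (-17.16, -18.26). CP ⟂ PL, so PL runs at 169.6°; with |PL| = 24.3, L = (-41.06, -13.88). Then |DL| = |L − D| = 43.35.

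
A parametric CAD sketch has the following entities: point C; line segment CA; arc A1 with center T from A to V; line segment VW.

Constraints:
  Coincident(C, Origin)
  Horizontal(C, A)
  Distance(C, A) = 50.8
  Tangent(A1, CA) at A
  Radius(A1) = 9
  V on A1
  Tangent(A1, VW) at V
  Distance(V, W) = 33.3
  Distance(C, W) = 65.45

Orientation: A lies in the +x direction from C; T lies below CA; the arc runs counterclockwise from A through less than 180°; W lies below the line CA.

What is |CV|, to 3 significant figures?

43.4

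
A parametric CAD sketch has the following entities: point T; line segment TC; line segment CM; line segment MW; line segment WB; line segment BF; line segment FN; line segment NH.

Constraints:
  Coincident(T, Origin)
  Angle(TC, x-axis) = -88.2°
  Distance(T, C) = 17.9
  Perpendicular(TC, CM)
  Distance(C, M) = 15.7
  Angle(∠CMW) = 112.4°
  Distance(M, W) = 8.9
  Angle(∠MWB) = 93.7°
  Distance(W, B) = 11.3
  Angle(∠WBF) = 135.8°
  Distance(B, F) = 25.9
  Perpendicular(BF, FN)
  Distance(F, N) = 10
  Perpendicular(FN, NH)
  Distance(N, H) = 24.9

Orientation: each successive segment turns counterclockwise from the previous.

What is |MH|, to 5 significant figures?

5.7106

T is at the origin; TC runs at -88.2° with length 17.9, so C = (0.56225, -17.891). TC is perpendicular to CM, so CM runs at 1.8000°; with |CM| = 15.7, M = (16.255, -17.398). ∠CMW = 112.4° gives MW at 69.400° from the x-axis; with |MW| = 8.9, W = (19.386, -9.0671). ∠MWB = 93.7° gives WB at 155.70° from the x-axis; with |WB| = 11.3, B = (9.0870, -4.4170). ∠WBF = 135.8° gives BF at -160.10° from the x-axis; with |BF| = 25.9, F = (-15.266, -13.233). BF is perpendicular to FN, so FN runs at -70.100°; with |FN| = 10.0, N = (-11.863, -22.636). FN is perpendicular to NH, so NH runs at 19.900°; with |NH| = 24.9, H = (11.551, -14.160). Then |MH| = |H − M| = 5.7106.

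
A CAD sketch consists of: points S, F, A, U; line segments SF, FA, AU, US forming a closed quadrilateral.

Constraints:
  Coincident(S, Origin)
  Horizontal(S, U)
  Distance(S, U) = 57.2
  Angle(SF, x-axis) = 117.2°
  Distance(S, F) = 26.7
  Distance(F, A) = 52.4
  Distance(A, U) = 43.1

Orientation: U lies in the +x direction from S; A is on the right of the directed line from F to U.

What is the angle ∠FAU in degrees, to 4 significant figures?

99.91°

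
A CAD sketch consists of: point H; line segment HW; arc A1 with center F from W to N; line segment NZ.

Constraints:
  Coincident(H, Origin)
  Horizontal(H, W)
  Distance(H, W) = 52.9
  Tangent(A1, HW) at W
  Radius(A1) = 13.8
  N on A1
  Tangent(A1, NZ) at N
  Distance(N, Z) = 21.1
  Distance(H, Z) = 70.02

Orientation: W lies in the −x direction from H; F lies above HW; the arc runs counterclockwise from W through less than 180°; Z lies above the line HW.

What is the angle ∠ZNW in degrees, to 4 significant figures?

111.9°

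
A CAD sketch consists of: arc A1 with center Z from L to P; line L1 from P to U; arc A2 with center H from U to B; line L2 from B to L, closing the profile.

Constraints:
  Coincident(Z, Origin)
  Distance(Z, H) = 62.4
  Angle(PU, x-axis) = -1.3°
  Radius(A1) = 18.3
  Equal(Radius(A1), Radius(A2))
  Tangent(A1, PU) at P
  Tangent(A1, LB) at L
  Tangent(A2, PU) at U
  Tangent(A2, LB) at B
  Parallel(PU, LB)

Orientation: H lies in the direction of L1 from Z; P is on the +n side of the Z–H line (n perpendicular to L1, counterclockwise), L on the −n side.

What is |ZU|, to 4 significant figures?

65.03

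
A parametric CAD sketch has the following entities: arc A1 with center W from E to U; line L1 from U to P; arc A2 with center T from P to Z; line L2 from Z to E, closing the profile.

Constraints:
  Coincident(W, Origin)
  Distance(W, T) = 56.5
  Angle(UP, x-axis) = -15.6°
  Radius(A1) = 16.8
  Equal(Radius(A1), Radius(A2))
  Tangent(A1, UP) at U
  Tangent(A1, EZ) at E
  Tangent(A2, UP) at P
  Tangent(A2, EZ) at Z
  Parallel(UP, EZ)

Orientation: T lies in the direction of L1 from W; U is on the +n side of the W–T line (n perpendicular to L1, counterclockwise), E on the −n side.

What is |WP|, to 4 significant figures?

58.94

The slot axis is L1's direction at -15.6°, so u = (cos -15.6°, sin -15.6°) = (0.9632, -0.2689) and n = (−sin -15.6°, cos -15.6°) = (0.2689, 0.9632). W is at the origin and T lies 56.5 along u from W, so T = 56.5·u = (54.42, -15.19). Tangency of A1 to both parallel lines with radius 16.8 puts U and E at W ± 16.8·n: U = (4.518, 16.18), E = (-4.518, -16.18). Equal radii place P and Z the same way about T: P = T + 16.8·n = (58.94, 0.9872), Z = T − 16.8·n = (49.90, -31.38). Then |WP| = |P − W| = 58.94.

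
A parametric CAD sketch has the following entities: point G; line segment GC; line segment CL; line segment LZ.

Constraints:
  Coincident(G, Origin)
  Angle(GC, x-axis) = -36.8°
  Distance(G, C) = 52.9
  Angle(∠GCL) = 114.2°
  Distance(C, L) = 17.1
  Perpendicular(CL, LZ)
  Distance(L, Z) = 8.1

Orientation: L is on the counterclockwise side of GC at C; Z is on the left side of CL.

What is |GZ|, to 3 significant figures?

55.8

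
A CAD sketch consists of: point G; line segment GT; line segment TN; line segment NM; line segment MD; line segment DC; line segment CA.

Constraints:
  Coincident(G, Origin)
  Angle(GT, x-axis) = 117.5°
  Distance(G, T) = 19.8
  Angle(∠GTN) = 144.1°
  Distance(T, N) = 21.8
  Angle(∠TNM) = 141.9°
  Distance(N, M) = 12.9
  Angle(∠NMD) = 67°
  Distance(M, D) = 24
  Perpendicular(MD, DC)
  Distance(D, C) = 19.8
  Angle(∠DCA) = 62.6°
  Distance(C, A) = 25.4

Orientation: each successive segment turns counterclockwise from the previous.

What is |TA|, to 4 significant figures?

26.81

G is at the origin; GT runs at 117.5° with length 19.8, so T = (-9.143, 17.56). ∠GTN = 144.1° gives TN at 153.4° from the x-axis; with |TN| = 21.8, N = (-28.64, 27.32). ∠TNM = 141.9° gives NM at -168.5° from the x-axis; with |NM| = 12.9, M = (-41.28, 24.75). ∠NMD = 67.0° gives MD at -55.50° from the x-axis; with |MD| = 24.0, D = (-27.68, 4.973). MD ⟂ DC, so DC runs at 34.50°; with |DC| = 19.8, C = (-11.36, 16.19). ∠DCA = 62.6° gives CA at 151.9° from the x-axis; with |CA| = 25.4, A = (-33.77, 28.15). Then |TA| = |A − T| = 26.81.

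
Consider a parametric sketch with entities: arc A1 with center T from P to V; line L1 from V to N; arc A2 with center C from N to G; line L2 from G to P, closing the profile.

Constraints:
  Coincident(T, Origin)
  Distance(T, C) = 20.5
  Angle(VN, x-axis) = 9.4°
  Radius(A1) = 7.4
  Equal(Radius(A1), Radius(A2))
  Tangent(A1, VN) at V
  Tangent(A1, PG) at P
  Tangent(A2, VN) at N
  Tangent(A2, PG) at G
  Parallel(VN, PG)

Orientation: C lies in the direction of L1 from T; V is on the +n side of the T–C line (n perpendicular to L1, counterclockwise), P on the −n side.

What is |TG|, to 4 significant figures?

21.79

The slot axis is L1's direction at 9.4°, so u = (cos 9.4°, sin 9.4°) = (0.9866, 0.1633) and n = (−sin 9.4°, cos 9.4°) = (-0.1633, 0.9866). T is at the origin and C lies 20.5 along u from T, so C = 20.5·u = (20.22, 3.348). Tangency of A1 to both parallel lines with radius 7.4 puts V and P at T ± 7.4·n: V = (-1.209, 7.301), P = (1.209, -7.301). Equal radii place N and G the same way about C: N = C + 7.4·n = (19.02, 10.65), G = C − 7.4·n = (21.43, -3.952). Then |TG| = |G − T| = 21.79.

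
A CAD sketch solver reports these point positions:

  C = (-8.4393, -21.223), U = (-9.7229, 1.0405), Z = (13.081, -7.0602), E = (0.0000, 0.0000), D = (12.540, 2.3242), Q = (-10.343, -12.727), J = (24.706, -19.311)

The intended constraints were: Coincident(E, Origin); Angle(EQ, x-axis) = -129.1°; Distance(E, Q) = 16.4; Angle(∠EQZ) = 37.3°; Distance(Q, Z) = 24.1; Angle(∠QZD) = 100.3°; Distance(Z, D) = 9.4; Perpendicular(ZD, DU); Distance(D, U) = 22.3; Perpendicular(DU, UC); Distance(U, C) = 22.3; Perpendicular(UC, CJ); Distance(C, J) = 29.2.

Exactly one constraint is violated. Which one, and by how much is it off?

Distance(C, J) = 29.2 — off by 4.00.

E = (0.00, 0.00) ✓; EQ at -129.1° ✓; |EQ| = 16.40 ✓; ∠EQZ = 37.30° ✓; |QZ| = 24.10 ✓; ∠QZD = 100.3° ✓; |ZD| = 9.400 ✓; ∠(ZD, DU) = 90.00° ✓; |DU| = 22.30 ✓; ∠(DU, UC) = 90.00° ✓; |UC| = 22.30 ✓; ∠(UC, CJ) = 90.00° ✓; |CJ| = 33.20 ✗.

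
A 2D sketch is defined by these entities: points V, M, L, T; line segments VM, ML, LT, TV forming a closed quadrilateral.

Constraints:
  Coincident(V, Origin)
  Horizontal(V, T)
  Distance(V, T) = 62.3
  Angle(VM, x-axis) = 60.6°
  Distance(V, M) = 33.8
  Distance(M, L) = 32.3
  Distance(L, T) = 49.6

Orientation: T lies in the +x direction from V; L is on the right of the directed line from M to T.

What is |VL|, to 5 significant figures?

13.037

Checks: |ML| = 32.30 ✓; |LT| = 49.60 ✓.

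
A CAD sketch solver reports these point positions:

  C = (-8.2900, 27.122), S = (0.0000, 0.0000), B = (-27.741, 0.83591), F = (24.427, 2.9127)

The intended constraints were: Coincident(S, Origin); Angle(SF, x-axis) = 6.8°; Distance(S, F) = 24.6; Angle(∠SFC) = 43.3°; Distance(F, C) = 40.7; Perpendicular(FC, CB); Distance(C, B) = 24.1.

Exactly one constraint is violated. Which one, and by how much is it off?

Distance(C, B) = 24.1 — off by 8.60.

S = (0.00, 0.00) ✓; SF at 6.800° ✓; |SF| = 24.60 ✓; ∠SFC = 43.30° ✓; |FC| = 40.70 ✓; ∠(FC, CB) = 90.00° ✓; |CB| = 32.70 ✗.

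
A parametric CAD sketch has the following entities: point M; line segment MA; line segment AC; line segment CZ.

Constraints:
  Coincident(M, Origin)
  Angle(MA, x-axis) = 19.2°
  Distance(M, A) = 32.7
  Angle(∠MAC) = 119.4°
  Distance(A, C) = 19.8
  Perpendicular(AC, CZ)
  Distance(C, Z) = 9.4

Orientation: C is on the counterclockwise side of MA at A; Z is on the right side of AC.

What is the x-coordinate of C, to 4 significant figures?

34.39

M is at the origin; MA runs at 19.2° with length 32.7, so A = 32.7·(cos 19.2°, sin 19.2°) = (30.88, 10.75). ∠MAC = 119.4°, so AC runs at 19.2° + (180° − 119.4°) = 79.80° from the x-axis; with |AC| = 19.8, C = A + 19.8·(cos 79.80°, sin 79.80°) = (34.39, 30.24). So C.x = 34.39.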